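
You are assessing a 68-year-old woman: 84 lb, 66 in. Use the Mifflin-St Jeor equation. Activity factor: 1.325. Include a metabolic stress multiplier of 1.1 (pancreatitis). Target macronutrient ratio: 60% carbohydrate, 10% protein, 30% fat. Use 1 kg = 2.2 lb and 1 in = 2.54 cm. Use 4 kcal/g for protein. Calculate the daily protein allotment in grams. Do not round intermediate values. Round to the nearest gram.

Convert to metric: weight = 84 ÷ 2.2 = 38.1818 kg; height = 66 × 2.54 = 167.64 cm.
Mifflin-St Jeor (female): BMR = 10(38.1818) + 6.25(167.64) − 5(68) − 161 = 381.8182 + 1047.75 − 340 − 161 = 928.5682 kcal/day.
TEE = 928.5682 × 1.325 = 1230.3528 kcal/day.
With stress factor 1.1: 1230.3528 × 1.1 = 1353.3881 kcal/day.
Protein energy = 10% × 1353.3881 = 135.3388 kcal.
Protein = 135.3388 ÷ 4 kcal/g = 33.8347 g.

34 g/day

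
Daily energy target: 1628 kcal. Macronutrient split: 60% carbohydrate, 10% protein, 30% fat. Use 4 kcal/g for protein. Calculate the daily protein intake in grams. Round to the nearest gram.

41 g/day

Protein energy = 10% × 1628 = 162.8 kcal.
At 4 kcal/g: 162.8 ÷ 4 = 40.7 g.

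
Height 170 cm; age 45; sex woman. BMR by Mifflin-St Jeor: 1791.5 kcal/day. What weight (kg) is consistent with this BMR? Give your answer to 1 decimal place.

1791.5 = 10·W + 6.25(170) − 5(45) − 161
10·W = 1791.5 − 676.5 = 1115, so W = 111.5 kg.

111.5 kg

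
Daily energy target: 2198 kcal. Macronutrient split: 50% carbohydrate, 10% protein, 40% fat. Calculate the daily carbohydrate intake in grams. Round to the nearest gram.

Carbohydrate energy = 50% × 2198 = 1099 kcal.
At 4 kcal/g: 1099 ÷ 4 = 274.75 g.

275 g/day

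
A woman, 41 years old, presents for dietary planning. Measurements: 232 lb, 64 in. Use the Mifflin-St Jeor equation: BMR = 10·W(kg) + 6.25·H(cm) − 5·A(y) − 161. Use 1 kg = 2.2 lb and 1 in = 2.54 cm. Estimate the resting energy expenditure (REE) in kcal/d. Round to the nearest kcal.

Convert to metric: weight = 232 ÷ 2.2 = 105.4545 kg; height = 64 × 2.54 = 162.56 cm.
Mifflin-St Jeor (female): BMR = 10(105.4545) + 6.25(162.56) − 5(41) − 161 = 1054.5455 + 1016 − 205 − 161 = 1704.5455 kcal/day.

1705 kcal/d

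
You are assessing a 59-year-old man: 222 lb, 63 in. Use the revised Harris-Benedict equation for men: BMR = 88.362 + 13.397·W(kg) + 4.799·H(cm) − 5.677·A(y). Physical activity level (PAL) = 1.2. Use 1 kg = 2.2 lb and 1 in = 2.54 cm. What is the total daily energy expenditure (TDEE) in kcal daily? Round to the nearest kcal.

Convert to metric: weight = 222 ÷ 2.2 = 100.9091 kg; height = 63 × 2.54 = 160.02 cm.
Harris-Benedict: BMR = 88.362 + 13.397(100.9091) + 4.799(160.02) − 5.677(59) = 1873.2341 kcal/day.
TEE = BMR × activity factor = 1873.2341 × 1.2 = 2247.8809 kcal/day.

2248 kcal daily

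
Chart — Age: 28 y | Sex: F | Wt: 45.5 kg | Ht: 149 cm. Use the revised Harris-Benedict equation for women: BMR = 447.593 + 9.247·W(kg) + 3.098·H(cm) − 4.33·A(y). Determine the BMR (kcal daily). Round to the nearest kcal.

Harris-Benedict: BMR = 447.593 + 9.247(45.5) + 3.098(149) − 4.33(28) = 1208.6935 kcal/day.

1209 kcal daily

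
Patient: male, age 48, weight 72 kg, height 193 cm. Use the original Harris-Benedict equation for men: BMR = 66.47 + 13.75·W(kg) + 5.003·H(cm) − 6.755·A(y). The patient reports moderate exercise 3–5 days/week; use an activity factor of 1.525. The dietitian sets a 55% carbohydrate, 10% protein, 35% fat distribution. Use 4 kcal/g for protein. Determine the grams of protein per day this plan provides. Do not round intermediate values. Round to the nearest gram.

Harris-Benedict: BMR = 66.47 + 13.75(72) + 5.003(193) − 6.755(48) = 1697.809 kcal/day.
TEE = 1697.809 × 1.525 = 2589.1587 kcal/day.
Protein energy = 10% × 2589.1587 = 258.9159 kcal.
Protein = 258.9159 ÷ 4 kcal/g = 64.729 g.

65 g/day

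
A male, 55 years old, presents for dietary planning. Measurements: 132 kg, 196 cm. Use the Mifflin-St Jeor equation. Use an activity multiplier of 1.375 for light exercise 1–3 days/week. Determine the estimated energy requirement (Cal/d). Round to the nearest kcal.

Mifflin-St Jeor (male): BMR = 10(132) + 6.25(196) − 5(55) + 5 = 1320 + 1225 − 275 + 5 = 2275 kcal/day.
TEE = BMR × activity factor = 2275 × 1.375 = 3128.125 kcal/day.

3128 Cal/d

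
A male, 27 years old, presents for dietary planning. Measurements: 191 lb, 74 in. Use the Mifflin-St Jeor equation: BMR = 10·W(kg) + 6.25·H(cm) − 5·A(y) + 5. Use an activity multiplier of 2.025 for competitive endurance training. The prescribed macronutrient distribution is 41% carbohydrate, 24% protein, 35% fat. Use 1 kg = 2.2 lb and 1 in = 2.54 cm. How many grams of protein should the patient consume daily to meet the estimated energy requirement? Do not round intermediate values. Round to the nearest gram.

232 g/day

Convert to metric: weight = 191 ÷ 2.2 = 86.8182 kg; height = 74 × 2.54 = 187.96 cm.
Mifflin-St Jeor (male): BMR = 10(86.8182) + 6.25(187.96) − 5(27) + 5 = 868.1818 + 1174.75 − 135 + 5 = 1912.9318 kcal/day.
TEE = 1912.9318 × 2.025 = 3873.6869 kcal/day.
Protein energy = 24% × 3873.6869 = 929.6849 kcal.
Protein = 929.6849 ÷ 4 kcal/g = 232.4212 g.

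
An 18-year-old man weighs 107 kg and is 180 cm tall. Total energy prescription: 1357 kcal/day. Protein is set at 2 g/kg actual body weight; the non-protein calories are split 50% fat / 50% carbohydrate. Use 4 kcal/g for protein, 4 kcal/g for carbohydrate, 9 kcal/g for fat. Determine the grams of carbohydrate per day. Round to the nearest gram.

Protein = 2 × 107 = 214 g → 214 × 4 = 856 kcal.
Non-protein calories = 1357 − 856 = 501 kcal.
Fat: 50% × 501 = 250.5 kcal; carbohydrate: 250.5 kcal.
Carbohydrate: 250.5 kcal ÷ 4 kcal/g = 62.625 g.

63 g/day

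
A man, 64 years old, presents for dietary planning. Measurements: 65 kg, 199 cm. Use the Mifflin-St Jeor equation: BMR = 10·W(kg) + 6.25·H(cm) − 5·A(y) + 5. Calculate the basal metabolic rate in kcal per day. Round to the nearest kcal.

Mifflin-St Jeor (male): BMR = 10(65) + 6.25(199) − 5(64) + 5 = 650 + 1243.75 − 320 + 5 = 1578.75 kcal/day.

1579 kcal per day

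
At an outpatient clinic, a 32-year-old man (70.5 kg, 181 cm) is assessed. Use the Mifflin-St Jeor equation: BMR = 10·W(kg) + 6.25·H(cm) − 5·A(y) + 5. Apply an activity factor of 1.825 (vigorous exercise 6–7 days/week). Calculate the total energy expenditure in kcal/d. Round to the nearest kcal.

Mifflin-St Jeor (male): BMR = 10(70.5) + 6.25(181) − 5(32) + 5 = 705 + 1131.25 − 160 + 5 = 1681.25 kcal/day.
TEE = BMR × activity factor = 1681.25 × 1.825 = 3068.2813 kcal/day.

3068 kcal/d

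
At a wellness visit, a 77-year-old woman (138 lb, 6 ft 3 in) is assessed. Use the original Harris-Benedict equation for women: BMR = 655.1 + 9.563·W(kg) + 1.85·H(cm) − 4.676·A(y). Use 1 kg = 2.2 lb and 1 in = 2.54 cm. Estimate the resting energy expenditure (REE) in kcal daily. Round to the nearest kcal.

Convert to metric: weight = 138 ÷ 2.2 = 62.7273 kg; height = (6×12 + 3) × 2.54 = 75 × 2.54 = 190.5 cm.
Harris-Benedict: BMR = 655.1 + 9.563(62.7273) + 1.85(190.5) − 4.676(77) = 1247.3339 kcal/day.

1247 kcal daily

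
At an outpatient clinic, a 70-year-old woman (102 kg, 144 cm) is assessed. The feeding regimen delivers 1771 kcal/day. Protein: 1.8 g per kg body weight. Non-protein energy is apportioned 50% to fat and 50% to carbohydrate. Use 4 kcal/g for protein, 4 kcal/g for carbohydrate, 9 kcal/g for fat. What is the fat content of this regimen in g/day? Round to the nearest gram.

58 g/day

Protein = 1.8 × 102 = 183.6 g → 183.6 × 4 = 734.4 kcal.
Non-protein calories = 1771 − 734.4 = 1036.6 kcal.
Fat: 50% × 1036.6 = 518.3 kcal; carbohydrate: 518.3 kcal.
Fat: 518.3 kcal ÷ 9 kcal/g = 57.5889 g.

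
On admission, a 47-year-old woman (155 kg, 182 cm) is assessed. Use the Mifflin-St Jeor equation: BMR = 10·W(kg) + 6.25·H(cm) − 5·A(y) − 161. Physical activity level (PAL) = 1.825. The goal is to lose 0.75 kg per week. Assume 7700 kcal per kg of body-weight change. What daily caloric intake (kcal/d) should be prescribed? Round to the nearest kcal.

Mifflin-St Jeor (female): BMR = 10(155) + 6.25(182) − 5(47) − 161 = 1550 + 1137.5 − 235 − 161 = 2291.5 kcal/day.
TEE = 2291.5 × 1.825 = 4181.9875 kcal/day.
Required daily deficit = 0.75 × 7700 ÷ 7 = 825 kcal/day.
Target intake = 4181.9875 − 825 = 3356.9875 kcal/day.

3357 kcal/d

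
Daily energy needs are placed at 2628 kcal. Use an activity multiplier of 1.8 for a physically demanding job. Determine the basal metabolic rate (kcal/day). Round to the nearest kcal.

1460 kcal/day

BMR = TEE ÷ activity factor = 2628 ÷ 1.8 = 1460 kcal/day.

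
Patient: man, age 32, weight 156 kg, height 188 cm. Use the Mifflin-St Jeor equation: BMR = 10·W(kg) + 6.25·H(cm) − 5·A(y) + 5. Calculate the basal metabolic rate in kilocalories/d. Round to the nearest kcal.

2580 kilocalories/d

Mifflin-St Jeor (male): BMR = 10(156) + 6.25(188) − 5(32) + 5 = 1560 + 1175 − 160 + 5 = 2580 kcal/day.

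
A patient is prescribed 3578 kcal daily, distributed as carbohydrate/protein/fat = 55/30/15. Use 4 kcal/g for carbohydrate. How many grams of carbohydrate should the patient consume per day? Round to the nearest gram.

492 g/day

Carbohydrate energy = 55% × 3578 = 1967.9 kcal.
At 4 kcal/g: 1967.9 ÷ 4 = 491.975 g.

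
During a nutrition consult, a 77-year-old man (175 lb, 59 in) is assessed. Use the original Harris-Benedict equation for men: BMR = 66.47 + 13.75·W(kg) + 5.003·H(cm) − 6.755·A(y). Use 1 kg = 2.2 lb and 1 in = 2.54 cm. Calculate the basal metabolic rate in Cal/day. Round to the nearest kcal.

1390 Cal/day

Convert to metric: weight = 175 ÷ 2.2 = 79.5455 kg; height = 59 × 2.54 = 149.86 cm.
Harris-Benedict: BMR = 66.47 + 13.75(79.5455) + 5.003(149.86) − 6.755(77) = 1389.8346 kcal/day.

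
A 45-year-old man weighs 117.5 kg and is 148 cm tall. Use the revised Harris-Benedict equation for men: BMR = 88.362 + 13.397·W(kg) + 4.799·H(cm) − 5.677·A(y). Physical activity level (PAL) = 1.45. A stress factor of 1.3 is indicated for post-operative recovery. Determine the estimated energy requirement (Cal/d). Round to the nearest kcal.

Harris-Benedict: BMR = 88.362 + 13.397(117.5) + 4.799(148) − 5.677(45) = 2117.2965 kcal/day.
TEE = BMR × activity factor = 2117.2965 × 1.45 = 3070.0799 kcal/day.
Apply stress factor: 3070.0799 × 1.3 = 3991.1039 kcal/day.

3991 Cal/d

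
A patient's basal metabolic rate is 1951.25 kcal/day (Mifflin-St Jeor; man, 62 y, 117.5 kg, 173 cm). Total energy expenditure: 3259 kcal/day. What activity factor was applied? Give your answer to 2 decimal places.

1.67

Activity factor = TEE ÷ BMR = 3259 ÷ 1951.25 = 1.67.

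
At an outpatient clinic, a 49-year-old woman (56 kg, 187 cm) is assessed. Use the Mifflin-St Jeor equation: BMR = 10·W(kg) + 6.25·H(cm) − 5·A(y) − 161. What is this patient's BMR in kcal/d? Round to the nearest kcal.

Mifflin-St Jeor (female): BMR = 10(56) + 6.25(187) − 5(49) − 161 = 560 + 1168.75 − 245 − 161 = 1322.75 kcal/day.

1323 kcal/d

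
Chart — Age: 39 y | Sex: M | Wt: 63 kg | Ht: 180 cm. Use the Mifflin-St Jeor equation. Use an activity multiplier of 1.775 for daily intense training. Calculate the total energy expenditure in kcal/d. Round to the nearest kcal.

Mifflin-St Jeor (male): BMR = 10(63) + 6.25(180) − 5(39) + 5 = 630 + 1125 − 195 + 5 = 1565 kcal/day.
TEE = BMR × activity factor = 1565 × 1.775 = 2777.875 kcal/day.

2778 kcal/d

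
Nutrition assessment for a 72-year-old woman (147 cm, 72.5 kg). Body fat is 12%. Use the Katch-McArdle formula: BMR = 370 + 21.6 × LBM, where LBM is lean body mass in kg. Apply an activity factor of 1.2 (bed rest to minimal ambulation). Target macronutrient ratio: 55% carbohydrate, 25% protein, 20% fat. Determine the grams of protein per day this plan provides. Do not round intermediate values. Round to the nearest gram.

131 g/day

LBM = 72.5 × (1 − 0.12) = 63.8 kg. Katch-McArdle: BMR = 370 + 21.6 × 63.8 = 1748.08 kcal/day.
TEE = 1748.08 × 1.2 = 2097.696 kcal/day.
Protein energy = 25% × 2097.696 = 524.424 kcal.
Protein = 524.424 ÷ 4 kcal/g = 131.106 g.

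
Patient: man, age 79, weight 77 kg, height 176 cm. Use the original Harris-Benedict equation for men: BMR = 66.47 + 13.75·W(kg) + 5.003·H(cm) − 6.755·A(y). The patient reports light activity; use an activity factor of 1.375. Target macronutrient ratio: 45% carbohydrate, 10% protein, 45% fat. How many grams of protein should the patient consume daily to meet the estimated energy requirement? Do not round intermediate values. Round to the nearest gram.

Harris-Benedict: BMR = 66.47 + 13.75(77) + 5.003(176) − 6.755(79) = 1472.103 kcal/day.
TEE = 1472.103 × 1.375 = 2024.1416 kcal/day.
Protein energy = 10% × 2024.1416 = 202.4142 kcal.
Protein = 202.4142 ÷ 4 kcal/g = 50.6035 g.

51 g/day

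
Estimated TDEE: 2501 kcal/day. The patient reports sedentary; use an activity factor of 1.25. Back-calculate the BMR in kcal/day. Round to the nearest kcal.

2001 kcal/day

BMR = TEE ÷ activity factor = 2501 ÷ 1.25 = 2000.8 kcal/day.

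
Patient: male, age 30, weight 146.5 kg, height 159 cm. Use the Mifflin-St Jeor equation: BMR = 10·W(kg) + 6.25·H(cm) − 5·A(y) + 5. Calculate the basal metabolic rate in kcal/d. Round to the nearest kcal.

2314 kcal/d

Mifflin-St Jeor (male): BMR = 10(146.5) + 6.25(159) − 5(30) + 5 = 1465 + 993.75 − 150 + 5 = 2313.75 kcal/day.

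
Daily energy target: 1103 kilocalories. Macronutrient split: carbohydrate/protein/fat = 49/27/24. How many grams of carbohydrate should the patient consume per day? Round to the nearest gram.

135 g/day

Carbohydrate energy = 49% × 1103 = 540.47 kcal.
At 4 kcal/g: 540.47 ÷ 4 = 135.1175 g.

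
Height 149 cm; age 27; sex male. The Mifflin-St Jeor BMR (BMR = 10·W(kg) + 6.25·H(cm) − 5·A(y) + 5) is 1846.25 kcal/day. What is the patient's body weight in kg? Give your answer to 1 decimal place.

1846.25 = 10·W + 6.25(149) − 5(27) + 5
10·W = 1846.25 − 801.25 = 1045, so W = 104.5 kg.

104.5 kg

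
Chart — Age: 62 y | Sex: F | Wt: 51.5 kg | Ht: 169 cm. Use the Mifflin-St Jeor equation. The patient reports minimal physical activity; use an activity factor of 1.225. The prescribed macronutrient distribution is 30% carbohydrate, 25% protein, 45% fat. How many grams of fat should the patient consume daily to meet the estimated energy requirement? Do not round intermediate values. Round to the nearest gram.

Mifflin-St Jeor (female): BMR = 10(51.5) + 6.25(169) − 5(62) − 161 = 515 + 1056.25 − 310 − 161 = 1100.25 kcal/day.
TEE = 1100.25 × 1.225 = 1347.8063 kcal/day.
Fat energy = 45% × 1347.8063 = 606.5128 kcal.
Fat = 606.5128 ÷ 9 kcal/g = 67.3903 g.

67 g/day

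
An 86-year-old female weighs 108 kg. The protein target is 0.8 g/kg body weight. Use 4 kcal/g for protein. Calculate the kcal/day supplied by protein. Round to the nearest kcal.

Protein = 0.8 g/kg × 108 kg = 86.4 g/day.
Protein energy = 86.4 g × 4 kcal/g = 345.6 kcal/day.

346 kcal/day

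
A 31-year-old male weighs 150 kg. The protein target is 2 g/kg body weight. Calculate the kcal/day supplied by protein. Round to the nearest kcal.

Protein = 2 g/kg × 150 kg = 300 g/day.
Protein energy = 300 g × 4 kcal/g = 1200 kcal/day.

1200 kcal/day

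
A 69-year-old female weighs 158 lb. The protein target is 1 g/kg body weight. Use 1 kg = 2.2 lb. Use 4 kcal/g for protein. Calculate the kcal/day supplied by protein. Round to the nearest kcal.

287 kcal/day

Weight in kg = 158 ÷ 2.2 = 71.8182 kg.
Protein = 1 g/kg × 71.8182 kg = 71.8182 g/day.
Protein energy = 71.8182 g × 4 kcal/g = 287.2727 kcal/day.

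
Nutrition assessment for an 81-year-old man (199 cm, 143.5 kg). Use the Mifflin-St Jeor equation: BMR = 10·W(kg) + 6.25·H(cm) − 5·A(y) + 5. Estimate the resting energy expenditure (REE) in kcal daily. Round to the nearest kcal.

Mifflin-St Jeor (male): BMR = 10(143.5) + 6.25(199) − 5(81) + 5 = 1435 + 1243.75 − 405 + 5 = 2278.75 kcal/day.

2279 kcal daily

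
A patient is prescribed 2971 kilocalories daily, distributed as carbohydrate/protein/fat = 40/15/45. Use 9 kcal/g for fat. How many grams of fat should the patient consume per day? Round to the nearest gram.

Fat energy = 45% × 2971 = 1336.95 kcal.
At 9 kcal/g: 1336.95 ÷ 9 = 148.55 g.

149 g/day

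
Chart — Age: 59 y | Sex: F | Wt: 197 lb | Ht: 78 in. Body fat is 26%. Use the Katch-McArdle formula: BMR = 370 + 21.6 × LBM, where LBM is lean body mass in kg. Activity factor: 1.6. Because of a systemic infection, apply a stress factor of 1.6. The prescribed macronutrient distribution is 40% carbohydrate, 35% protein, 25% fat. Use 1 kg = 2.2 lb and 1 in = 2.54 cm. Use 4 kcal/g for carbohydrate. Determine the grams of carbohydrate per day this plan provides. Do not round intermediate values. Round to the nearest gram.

461 g/day

Convert to metric: weight = 197 ÷ 2.2 = 89.5455 kg; height = 78 × 2.54 = 198.12 cm.
LBM = 89.5455 × (1 − 0.26) = 66.2636 kg. Katch-McArdle: BMR = 370 + 21.6 × 66.2636 = 1801.2945 kcal/day.
TEE = 1801.2945 × 1.6 = 2882.0713 kcal/day.
With stress factor 1.6: 2882.0713 × 1.6 = 4611.314 kcal/day.
Carbohydrate energy = 40% × 4611.314 = 1844.5256 kcal.
Carbohydrate = 1844.5256 ÷ 4 kcal/g = 461.1314 g.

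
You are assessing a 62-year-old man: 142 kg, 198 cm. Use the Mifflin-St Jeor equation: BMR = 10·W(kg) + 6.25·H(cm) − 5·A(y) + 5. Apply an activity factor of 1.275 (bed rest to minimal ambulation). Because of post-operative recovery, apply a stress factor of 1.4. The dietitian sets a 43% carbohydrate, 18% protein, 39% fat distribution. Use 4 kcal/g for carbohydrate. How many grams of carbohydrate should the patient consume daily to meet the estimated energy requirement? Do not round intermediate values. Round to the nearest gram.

Mifflin-St Jeor (male): BMR = 10(142) + 6.25(198) − 5(62) + 5 = 1420 + 1237.5 − 310 + 5 = 2352.5 kcal/day.
TEE = 2352.5 × 1.275 = 2999.4375 kcal/day.
With stress factor 1.4: 2999.4375 × 1.4 = 4199.2125 kcal/day.
Carbohydrate energy = 43% × 4199.2125 = 1805.6614 kcal.
Carbohydrate = 1805.6614 ÷ 4 kcal/g = 451.4153 g.

451 g/day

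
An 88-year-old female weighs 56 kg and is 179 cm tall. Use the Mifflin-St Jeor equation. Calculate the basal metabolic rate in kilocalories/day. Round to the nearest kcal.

Mifflin-St Jeor (female): BMR = 10(56) + 6.25(179) − 5(88) − 161 = 560 + 1118.75 − 440 − 161 = 1077.75 kcal/day.

1078 kilocalories/day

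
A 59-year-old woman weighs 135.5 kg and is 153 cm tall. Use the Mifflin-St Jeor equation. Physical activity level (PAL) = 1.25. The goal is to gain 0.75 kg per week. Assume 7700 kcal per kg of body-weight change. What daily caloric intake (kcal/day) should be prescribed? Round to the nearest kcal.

3144 kcal/day

Mifflin-St Jeor (female): BMR = 10(135.5) + 6.25(153) − 5(59) − 161 = 1355 + 956.25 − 295 − 161 = 1855.25 kcal/day.
TEE = 1855.25 × 1.25 = 2319.0625 kcal/day.
Required daily surplus = 0.75 × 7700 ÷ 7 = 825 kcal/day.
Target intake = 2319.0625 + 825 = 3144.0625 kcal/day.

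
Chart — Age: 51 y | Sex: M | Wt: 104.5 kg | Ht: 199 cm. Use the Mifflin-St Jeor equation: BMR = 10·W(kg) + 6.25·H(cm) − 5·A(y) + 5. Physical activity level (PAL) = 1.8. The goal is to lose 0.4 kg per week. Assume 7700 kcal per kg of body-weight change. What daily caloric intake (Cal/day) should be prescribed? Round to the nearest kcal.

Mifflin-St Jeor (male): BMR = 10(104.5) + 6.25(199) − 5(51) + 5 = 1045 + 1243.75 − 255 + 5 = 2038.75 kcal/day.
TEE = 2038.75 × 1.8 = 3669.75 kcal/day.
Required daily deficit = 0.4 × 7700 ÷ 7 = 440 kcal/day.
Target intake = 3669.75 − 440 = 3229.75 kcal/day.

3230 Cal/day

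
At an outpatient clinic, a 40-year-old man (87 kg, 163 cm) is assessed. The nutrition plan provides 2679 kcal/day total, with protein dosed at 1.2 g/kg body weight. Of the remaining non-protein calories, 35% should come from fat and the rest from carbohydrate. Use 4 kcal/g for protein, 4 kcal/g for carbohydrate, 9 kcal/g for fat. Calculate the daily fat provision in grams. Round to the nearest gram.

88 g/day

Protein = 1.2 × 87 = 104.4 g → 104.4 × 4 = 417.6 kcal.
Non-protein calories = 2679 − 417.6 = 2261.4 kcal.
Fat: 35% × 2261.4 = 791.49 kcal; carbohydrate: 1469.91 kcal.
Fat: 791.49 kcal ÷ 9 kcal/g = 87.9433 g.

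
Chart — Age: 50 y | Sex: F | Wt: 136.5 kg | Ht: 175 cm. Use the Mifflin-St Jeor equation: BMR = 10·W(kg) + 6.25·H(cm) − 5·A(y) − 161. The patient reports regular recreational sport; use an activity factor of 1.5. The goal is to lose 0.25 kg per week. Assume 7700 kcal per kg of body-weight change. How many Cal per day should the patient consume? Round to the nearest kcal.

Mifflin-St Jeor (female): BMR = 10(136.5) + 6.25(175) − 5(50) − 161 = 1365 + 1093.75 − 250 − 161 = 2047.75 kcal/day.
TEE = 2047.75 × 1.5 = 3071.625 kcal/day.
Required daily deficit = 0.25 × 7700 ÷ 7 = 275 kcal/day.
Target intake = 3071.625 − 275 = 2796.625 kcal/day.

2797 Cal per day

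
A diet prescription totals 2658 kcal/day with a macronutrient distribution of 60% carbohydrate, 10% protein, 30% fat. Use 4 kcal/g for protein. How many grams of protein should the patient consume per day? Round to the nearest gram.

66 g/day

Protein energy = 10% × 2658 = 265.8 kcal.
At 4 kcal/g: 265.8 ÷ 4 = 66.45 g.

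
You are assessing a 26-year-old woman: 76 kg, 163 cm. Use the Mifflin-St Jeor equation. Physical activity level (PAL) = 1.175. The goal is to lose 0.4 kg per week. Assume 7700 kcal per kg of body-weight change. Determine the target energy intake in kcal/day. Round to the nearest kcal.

1308 kcal/day

Mifflin-St Jeor (female): BMR = 10(76) + 6.25(163) − 5(26) − 161 = 760 + 1018.75 − 130 − 161 = 1487.75 kcal/day.
TEE = 1487.75 × 1.175 = 1748.1063 kcal/day.
Required daily deficit = 0.4 × 7700 ÷ 7 = 440 kcal/day.
Target intake = 1748.1063 − 440 = 1308.1063 kcal/day.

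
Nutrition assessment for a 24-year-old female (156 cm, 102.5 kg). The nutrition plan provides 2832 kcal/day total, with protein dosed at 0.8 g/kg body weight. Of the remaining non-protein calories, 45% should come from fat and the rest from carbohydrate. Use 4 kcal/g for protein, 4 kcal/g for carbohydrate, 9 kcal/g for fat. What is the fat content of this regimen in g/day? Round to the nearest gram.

Protein = 0.8 × 102.5 = 82 g → 82 × 4 = 328 kcal.
Non-protein calories = 2832 − 328 = 2504 kcal.
Fat: 45% × 2504 = 1126.8 kcal; carbohydrate: 1377.2 kcal.
Fat: 1126.8 kcal ÷ 9 kcal/g = 125.2 g.

125 g/day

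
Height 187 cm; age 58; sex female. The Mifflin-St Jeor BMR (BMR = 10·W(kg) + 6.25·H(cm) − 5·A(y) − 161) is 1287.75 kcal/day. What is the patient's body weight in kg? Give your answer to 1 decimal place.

1287.75 = 10·W + 6.25(187) − 5(58) − 161
10·W = 1287.75 − 717.75 = 570, so W = 57 kg.

57.0 kg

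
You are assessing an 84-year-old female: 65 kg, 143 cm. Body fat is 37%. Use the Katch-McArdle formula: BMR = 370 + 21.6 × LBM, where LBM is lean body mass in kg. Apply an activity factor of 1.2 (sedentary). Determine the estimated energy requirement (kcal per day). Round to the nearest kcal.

LBM = 65 × (1 − 0.37) = 40.95 kg. Katch-McArdle: BMR = 370 + 21.6 × 40.95 = 1254.52 kcal/day.
TEE = BMR × activity factor = 1254.52 × 1.2 = 1505.424 kcal/day.

1505 kcal per day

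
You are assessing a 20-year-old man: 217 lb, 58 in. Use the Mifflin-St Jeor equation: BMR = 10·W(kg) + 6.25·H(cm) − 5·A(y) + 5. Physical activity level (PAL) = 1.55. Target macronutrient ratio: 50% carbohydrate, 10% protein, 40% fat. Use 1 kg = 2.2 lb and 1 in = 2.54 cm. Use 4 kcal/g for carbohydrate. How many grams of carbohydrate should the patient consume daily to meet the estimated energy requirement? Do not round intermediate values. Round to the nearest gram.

351 g/day

Convert to metric: weight = 217 ÷ 2.2 = 98.6364 kg; height = 58 × 2.54 = 147.32 cm.
Mifflin-St Jeor (male): BMR = 10(98.6364) + 6.25(147.32) − 5(20) + 5 = 986.3636 + 920.75 − 100 + 5 = 1812.1136 kcal/day.
TEE = 1812.1136 × 1.55 = 2808.7761 kcal/day.
Carbohydrate energy = 50% × 2808.7761 = 1404.3881 kcal.
Carbohydrate = 1404.3881 ÷ 4 kcal/g = 351.097 g.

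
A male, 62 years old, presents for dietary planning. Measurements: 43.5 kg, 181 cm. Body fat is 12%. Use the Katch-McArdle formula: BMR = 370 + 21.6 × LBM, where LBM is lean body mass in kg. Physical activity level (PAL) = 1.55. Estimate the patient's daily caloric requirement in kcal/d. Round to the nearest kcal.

1855 kcal/d

LBM = 43.5 × (1 − 0.12) = 38.28 kg. Katch-McArdle: BMR = 370 + 21.6 × 38.28 = 1196.848 kcal/day.
TEE = BMR × activity factor = 1196.848 × 1.55 = 1855.1144 kcal/day.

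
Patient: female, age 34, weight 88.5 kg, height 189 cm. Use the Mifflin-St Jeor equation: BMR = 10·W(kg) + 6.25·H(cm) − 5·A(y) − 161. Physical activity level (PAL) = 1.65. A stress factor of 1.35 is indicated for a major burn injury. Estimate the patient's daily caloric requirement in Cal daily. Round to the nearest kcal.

Mifflin-St Jeor (female): BMR = 10(88.5) + 6.25(189) − 5(34) − 161 = 885 + 1181.25 − 170 − 161 = 1735.25 kcal/day.
TEE = BMR × activity factor = 1735.25 × 1.65 = 2863.1625 kcal/day.
Apply stress factor: 2863.1625 × 1.35 = 3865.2694 kcal/day.

3865 Cal daily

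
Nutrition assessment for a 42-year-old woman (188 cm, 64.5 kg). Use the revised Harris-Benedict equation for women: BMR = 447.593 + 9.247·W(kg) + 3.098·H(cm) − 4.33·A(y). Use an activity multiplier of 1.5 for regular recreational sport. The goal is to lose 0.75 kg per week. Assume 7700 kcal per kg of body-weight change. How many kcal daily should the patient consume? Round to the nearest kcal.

Harris-Benedict: BMR = 447.593 + 9.247(64.5) + 3.098(188) − 4.33(42) = 1444.5885 kcal/day.
TEE = 1444.5885 × 1.5 = 2166.8828 kcal/day.
Required daily deficit = 0.75 × 7700 ÷ 7 = 825 kcal/day.
Target intake = 2166.8828 − 825 = 1341.8828 kcal/day.

1342 kcal daily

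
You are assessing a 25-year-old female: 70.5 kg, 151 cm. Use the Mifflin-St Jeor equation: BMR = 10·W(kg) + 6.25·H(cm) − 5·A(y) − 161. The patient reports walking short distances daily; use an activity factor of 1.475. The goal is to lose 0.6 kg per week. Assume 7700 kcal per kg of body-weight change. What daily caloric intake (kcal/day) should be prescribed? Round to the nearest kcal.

Mifflin-St Jeor (female): BMR = 10(70.5) + 6.25(151) − 5(25) − 161 = 705 + 943.75 − 125 − 161 = 1362.75 kcal/day.
TEE = 1362.75 × 1.475 = 2010.0563 kcal/day.
Required daily deficit = 0.6 × 7700 ÷ 7 = 660 kcal/day.
Target intake = 2010.0563 − 660 = 1350.0563 kcal/day.

1350 kcal/day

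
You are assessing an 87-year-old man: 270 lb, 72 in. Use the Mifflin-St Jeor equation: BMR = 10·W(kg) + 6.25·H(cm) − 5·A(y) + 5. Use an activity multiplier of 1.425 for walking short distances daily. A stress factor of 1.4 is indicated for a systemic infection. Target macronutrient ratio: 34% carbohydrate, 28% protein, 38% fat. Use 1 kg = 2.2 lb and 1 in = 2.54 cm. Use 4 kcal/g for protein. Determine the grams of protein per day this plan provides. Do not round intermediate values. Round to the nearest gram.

Convert to metric: weight = 270 ÷ 2.2 = 122.7273 kg; height = 72 × 2.54 = 182.88 cm.
Mifflin-St Jeor (male): BMR = 10(122.7273) + 6.25(182.88) − 5(87) + 5 = 1227.2727 + 1143 − 435 + 5 = 1940.2727 kcal/day.
TEE = 1940.2727 × 1.425 = 2764.8886 kcal/day.
With stress factor 1.4: 2764.8886 × 1.4 = 3870.8441 kcal/day.
Protein energy = 28% × 3870.8441 = 1083.8363 kcal.
Protein = 1083.8363 ÷ 4 kcal/g = 270.9591 g.

271 g/day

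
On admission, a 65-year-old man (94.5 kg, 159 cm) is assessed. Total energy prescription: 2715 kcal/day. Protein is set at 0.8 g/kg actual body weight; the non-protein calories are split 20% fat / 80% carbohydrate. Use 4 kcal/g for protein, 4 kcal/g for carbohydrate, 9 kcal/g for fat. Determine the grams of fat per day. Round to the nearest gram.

54 g/day

Protein = 0.8 × 94.5 = 75.6 g → 75.6 × 4 = 302.4 kcal.
Non-protein calories = 2715 − 302.4 = 2412.6 kcal.
Fat: 20% × 2412.6 = 482.52 kcal; carbohydrate: 1930.08 kcal.
Fat: 482.52 kcal ÷ 9 kcal/g = 53.6133 g.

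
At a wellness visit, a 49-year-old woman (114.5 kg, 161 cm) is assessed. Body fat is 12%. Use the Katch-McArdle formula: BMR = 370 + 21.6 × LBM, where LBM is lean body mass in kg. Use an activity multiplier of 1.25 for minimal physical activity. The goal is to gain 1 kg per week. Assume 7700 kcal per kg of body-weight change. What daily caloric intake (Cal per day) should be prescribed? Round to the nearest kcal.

4283 Cal per day

LBM = 114.5 × (1 − 0.12) = 100.76 kg. Katch-McArdle: BMR = 370 + 21.6 × 100.76 = 2546.416 kcal/day.
TEE = 2546.416 × 1.25 = 3183.02 kcal/day.
Required daily surplus = 1 × 7700 ÷ 7 = 1100 kcal/day.
Target intake = 3183.02 + 1100 = 4283.02 kcal/day.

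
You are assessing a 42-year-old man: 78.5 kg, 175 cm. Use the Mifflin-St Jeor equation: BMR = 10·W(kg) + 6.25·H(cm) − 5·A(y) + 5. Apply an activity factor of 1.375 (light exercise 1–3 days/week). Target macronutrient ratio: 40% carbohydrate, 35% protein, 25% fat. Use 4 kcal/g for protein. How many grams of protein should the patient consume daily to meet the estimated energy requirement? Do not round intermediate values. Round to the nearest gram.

201 g/day

Mifflin-St Jeor (male): BMR = 10(78.5) + 6.25(175) − 5(42) + 5 = 785 + 1093.75 − 210 + 5 = 1673.75 kcal/day.
TEE = 1673.75 × 1.375 = 2301.4063 kcal/day.
Protein energy = 35% × 2301.4063 = 805.4922 kcal.
Protein = 805.4922 ÷ 4 kcal/g = 201.373 g.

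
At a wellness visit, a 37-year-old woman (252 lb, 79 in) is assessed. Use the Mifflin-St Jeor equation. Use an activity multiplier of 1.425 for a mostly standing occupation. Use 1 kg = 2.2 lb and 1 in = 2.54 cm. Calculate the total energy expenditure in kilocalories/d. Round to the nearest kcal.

2926 kilocalories/d

Convert to metric: weight = 252 ÷ 2.2 = 114.5455 kg; height = 79 × 2.54 = 200.66 cm.
Mifflin-St Jeor (female): BMR = 10(114.5455) + 6.25(200.66) − 5(37) − 161 = 1145.4545 + 1254.125 − 185 − 161 = 2053.5795 kcal/day.
TEE = BMR × activity factor = 2053.5795 × 1.425 = 2926.3509 kcal/day.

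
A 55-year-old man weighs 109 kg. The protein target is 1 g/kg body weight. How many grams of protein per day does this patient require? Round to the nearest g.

109 g/day

Protein = 1 g/kg × 109 kg = 109 g/day.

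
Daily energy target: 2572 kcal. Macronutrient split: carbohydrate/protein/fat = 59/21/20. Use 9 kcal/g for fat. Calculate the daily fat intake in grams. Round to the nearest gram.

Fat energy = 20% × 2572 = 514.4 kcal.
At 9 kcal/g: 514.4 ÷ 9 = 57.1556 g.

57 g/day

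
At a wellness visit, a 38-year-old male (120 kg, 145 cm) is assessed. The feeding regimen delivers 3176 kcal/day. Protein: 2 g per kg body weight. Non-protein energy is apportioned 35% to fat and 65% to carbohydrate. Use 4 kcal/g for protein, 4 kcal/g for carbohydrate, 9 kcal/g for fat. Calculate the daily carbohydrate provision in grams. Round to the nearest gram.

Protein = 2 × 120 = 240 g → 240 × 4 = 960 kcal.
Non-protein calories = 3176 − 960 = 2216 kcal.
Fat: 35% × 2216 = 775.6 kcal; carbohydrate: 1440.4 kcal.
Carbohydrate: 1440.4 kcal ÷ 4 kcal/g = 360.1 g.

360 g/day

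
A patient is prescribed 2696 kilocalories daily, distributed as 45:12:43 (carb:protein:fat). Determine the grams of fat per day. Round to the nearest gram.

Fat energy = 43% × 2696 = 1159.28 kcal.
At 9 kcal/g: 1159.28 ÷ 9 = 128.8089 g.

129 g/day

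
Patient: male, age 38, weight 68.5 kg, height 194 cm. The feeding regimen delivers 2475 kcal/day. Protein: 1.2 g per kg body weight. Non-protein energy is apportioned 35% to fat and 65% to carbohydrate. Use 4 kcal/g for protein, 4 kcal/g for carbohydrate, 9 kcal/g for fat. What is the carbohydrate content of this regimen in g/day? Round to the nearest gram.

Protein = 1.2 × 68.5 = 82.2 g → 82.2 × 4 = 328.8 kcal.
Non-protein calories = 2475 − 328.8 = 2146.2 kcal.
Fat: 35% × 2146.2 = 751.17 kcal; carbohydrate: 1395.03 kcal.
Carbohydrate: 1395.03 kcal ÷ 4 kcal/g = 348.7575 g.

349 g/day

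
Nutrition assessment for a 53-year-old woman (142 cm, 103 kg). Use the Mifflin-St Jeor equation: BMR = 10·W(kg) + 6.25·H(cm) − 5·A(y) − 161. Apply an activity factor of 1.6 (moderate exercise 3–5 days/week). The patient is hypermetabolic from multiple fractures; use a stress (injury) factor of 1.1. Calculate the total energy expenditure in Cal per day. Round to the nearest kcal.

Mifflin-St Jeor (female): BMR = 10(103) + 6.25(142) − 5(53) − 161 = 1030 + 887.5 − 265 − 161 = 1491.5 kcal/day.
TEE = BMR × activity factor = 1491.5 × 1.6 = 2386.4 kcal/day.
Apply stress factor: 2386.4 × 1.1 = 2625.04 kcal/day.

2625 Cal per day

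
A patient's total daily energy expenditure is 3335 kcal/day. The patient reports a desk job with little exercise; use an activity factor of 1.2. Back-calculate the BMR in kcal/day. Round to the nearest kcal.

BMR = TEE ÷ activity factor = 3335 ÷ 1.2 = 2779.1667 kcal/day.

2779 kcal/day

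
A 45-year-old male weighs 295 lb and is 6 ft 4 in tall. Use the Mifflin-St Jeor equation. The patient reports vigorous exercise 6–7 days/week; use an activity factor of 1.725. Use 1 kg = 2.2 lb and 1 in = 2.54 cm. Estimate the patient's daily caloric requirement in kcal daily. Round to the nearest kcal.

4015 kcal daily

Convert to metric: weight = 295 ÷ 2.2 = 134.0909 kg; height = (6×12 + 4) × 2.54 = 76 × 2.54 = 193.04 cm.
Mifflin-St Jeor (male): BMR = 10(134.0909) + 6.25(193.04) − 5(45) + 5 = 1340.9091 + 1206.5 − 225 + 5 = 2327.4091 kcal/day.
TEE = BMR × activity factor = 2327.4091 × 1.725 = 4014.7807 kcal/day.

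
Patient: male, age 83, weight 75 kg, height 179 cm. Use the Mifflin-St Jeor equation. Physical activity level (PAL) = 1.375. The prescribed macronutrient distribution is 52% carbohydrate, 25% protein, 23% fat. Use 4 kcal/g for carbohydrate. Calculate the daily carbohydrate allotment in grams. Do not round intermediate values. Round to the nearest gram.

261 g/day

Mifflin-St Jeor (male): BMR = 10(75) + 6.25(179) − 5(83) + 5 = 750 + 1118.75 − 415 + 5 = 1458.75 kcal/day.
TEE = 1458.75 × 1.375 = 2005.7813 kcal/day.
Carbohydrate energy = 52% × 2005.7813 = 1043.0063 kcal.
Carbohydrate = 1043.0063 ÷ 4 kcal/g = 260.7516 g.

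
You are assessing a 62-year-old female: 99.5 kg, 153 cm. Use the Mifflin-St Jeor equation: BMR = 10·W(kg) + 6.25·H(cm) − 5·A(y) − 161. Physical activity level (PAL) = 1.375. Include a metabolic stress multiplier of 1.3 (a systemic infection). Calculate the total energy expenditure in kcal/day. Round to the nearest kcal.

Mifflin-St Jeor (female): BMR = 10(99.5) + 6.25(153) − 5(62) − 161 = 995 + 956.25 − 310 − 161 = 1480.25 kcal/day.
TEE = BMR × activity factor = 1480.25 × 1.375 = 2035.3438 kcal/day.
Apply stress factor: 2035.3438 × 1.3 = 2645.9469 kcal/day.

2646 kcal/day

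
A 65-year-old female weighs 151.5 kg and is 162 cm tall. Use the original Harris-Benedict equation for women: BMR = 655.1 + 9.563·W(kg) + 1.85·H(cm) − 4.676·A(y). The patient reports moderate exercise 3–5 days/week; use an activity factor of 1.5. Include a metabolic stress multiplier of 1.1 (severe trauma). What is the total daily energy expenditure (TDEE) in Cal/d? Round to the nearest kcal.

3464 Cal/d

Harris-Benedict: BMR = 655.1 + 9.563(151.5) + 1.85(162) − 4.676(65) = 2099.6545 kcal/day.
TEE = BMR × activity factor = 2099.6545 × 1.5 = 3149.4818 kcal/day.
Apply stress factor: 3149.4818 × 1.1 = 3464.4299 kcal/day.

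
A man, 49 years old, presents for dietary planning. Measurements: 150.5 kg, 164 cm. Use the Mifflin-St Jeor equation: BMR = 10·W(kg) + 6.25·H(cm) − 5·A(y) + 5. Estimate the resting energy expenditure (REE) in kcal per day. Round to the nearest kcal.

2290 kcal per day

Mifflin-St Jeor (male): BMR = 10(150.5) + 6.25(164) − 5(49) + 5 = 1505 + 1025 − 245 + 5 = 2290 kcal/day.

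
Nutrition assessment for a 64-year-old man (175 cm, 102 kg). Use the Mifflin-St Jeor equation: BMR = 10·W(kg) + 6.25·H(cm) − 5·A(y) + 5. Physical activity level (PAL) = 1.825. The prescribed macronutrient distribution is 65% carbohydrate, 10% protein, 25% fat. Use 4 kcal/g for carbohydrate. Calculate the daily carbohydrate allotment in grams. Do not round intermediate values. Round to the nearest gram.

Mifflin-St Jeor (male): BMR = 10(102) + 6.25(175) − 5(64) + 5 = 1020 + 1093.75 − 320 + 5 = 1798.75 kcal/day.
TEE = 1798.75 × 1.825 = 3282.7188 kcal/day.
Carbohydrate energy = 65% × 3282.7188 = 2133.7672 kcal.
Carbohydrate = 2133.7672 ÷ 4 kcal/g = 533.4418 g.

533 g/day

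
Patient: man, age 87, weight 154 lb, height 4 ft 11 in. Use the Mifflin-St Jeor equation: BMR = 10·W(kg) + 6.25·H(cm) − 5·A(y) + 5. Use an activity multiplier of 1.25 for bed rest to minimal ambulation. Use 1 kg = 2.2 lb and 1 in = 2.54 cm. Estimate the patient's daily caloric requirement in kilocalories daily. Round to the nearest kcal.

1508 kilocalories daily

Convert to metric: weight = 154 ÷ 2.2 = 70 kg; height = (4×12 + 11) × 2.54 = 59 × 2.54 = 149.86 cm.
Mifflin-St Jeor (male): BMR = 10(70) + 6.25(149.86) − 5(87) + 5 = 700 + 936.625 − 435 + 5 = 1206.625 kcal/day.
TEE = BMR × activity factor = 1206.625 × 1.25 = 1508.2813 kcal/day.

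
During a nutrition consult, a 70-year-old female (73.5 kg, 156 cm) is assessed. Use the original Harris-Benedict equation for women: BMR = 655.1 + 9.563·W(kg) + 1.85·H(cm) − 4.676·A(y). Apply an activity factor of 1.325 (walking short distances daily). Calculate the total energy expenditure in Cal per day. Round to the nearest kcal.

Harris-Benedict: BMR = 655.1 + 9.563(73.5) + 1.85(156) − 4.676(70) = 1319.2605 kcal/day.
TEE = BMR × activity factor = 1319.2605 × 1.325 = 1748.0202 kcal/day.

1748 Cal per day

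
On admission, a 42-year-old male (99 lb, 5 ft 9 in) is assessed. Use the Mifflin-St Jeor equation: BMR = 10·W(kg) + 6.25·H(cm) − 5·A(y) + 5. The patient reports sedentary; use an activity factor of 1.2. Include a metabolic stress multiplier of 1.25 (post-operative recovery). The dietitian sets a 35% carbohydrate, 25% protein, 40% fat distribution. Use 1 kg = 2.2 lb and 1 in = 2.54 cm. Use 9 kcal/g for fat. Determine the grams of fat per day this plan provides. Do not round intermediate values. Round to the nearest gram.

Convert to metric: weight = 99 ÷ 2.2 = 45 kg; height = (5×12 + 9) × 2.54 = 69 × 2.54 = 175.26 cm.
Mifflin-St Jeor (male): BMR = 10(45) + 6.25(175.26) − 5(42) + 5 = 450 + 1095.375 − 210 + 5 = 1340.375 kcal/day.
TEE = 1340.375 × 1.2 = 1608.45 kcal/day.
With stress factor 1.25: 1608.45 × 1.25 = 2010.5625 kcal/day.
Fat energy = 40% × 2010.5625 = 804.225 kcal.
Fat = 804.225 ÷ 9 kcal/g = 89.3583 g.

89 g/day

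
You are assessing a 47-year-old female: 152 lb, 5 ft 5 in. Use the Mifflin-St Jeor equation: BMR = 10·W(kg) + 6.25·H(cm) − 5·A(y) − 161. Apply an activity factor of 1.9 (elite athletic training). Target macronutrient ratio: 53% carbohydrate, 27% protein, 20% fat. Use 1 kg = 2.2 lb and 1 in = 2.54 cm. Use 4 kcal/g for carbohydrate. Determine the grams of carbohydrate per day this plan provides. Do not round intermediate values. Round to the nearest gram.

334 g/day

Convert to metric: weight = 152 ÷ 2.2 = 69.0909 kg; height = (5×12 + 5) × 2.54 = 65 × 2.54 = 165.1 cm.
Mifflin-St Jeor (female): BMR = 10(69.0909) + 6.25(165.1) − 5(47) − 161 = 690.9091 + 1031.875 − 235 − 161 = 1326.7841 kcal/day.
TEE = 1326.7841 × 1.9 = 2520.8898 kcal/day.
Carbohydrate energy = 53% × 2520.8898 = 1336.0716 kcal.
Carbohydrate = 1336.0716 ÷ 4 kcal/g = 334.0179 g.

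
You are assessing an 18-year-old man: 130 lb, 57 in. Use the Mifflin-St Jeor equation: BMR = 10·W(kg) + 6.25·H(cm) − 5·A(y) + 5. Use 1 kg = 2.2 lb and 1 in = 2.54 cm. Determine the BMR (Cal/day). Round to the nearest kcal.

Convert to metric: weight = 130 ÷ 2.2 = 59.0909 kg; height = 57 × 2.54 = 144.78 cm.
Mifflin-St Jeor (male): BMR = 10(59.0909) + 6.25(144.78) − 5(18) + 5 = 590.9091 + 904.875 − 90 + 5 = 1410.7841 kcal/day.

1411 Cal/day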